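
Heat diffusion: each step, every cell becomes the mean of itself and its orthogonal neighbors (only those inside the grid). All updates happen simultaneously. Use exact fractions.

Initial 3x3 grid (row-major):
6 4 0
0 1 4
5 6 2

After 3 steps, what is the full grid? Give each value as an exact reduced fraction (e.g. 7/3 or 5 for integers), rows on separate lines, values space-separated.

After step 1:
  10/3 11/4 8/3
  3 3 7/4
  11/3 7/2 4
After step 2:
  109/36 47/16 43/18
  13/4 14/5 137/48
  61/18 85/24 37/12
After step 3:
  1327/432 2677/960 589/216
  187/60 923/300 8011/2880
  733/216 4613/1440 455/144

Answer: 1327/432 2677/960 589/216
187/60 923/300 8011/2880
733/216 4613/1440 455/144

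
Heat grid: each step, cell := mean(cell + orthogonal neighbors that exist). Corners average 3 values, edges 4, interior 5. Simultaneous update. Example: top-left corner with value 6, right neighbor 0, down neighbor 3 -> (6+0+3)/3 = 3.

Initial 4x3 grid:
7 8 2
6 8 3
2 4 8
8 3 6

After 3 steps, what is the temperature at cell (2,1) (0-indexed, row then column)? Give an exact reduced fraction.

Step 1: cell (2,1) = 5
Step 2: cell (2,1) = 263/50
Step 3: cell (2,1) = 5249/1000
Full grid after step 3:
  271/45 83041/14400 11723/2160
  13711/2400 16657/3000 4801/900
  37853/7200 5249/1000 18989/3600
  269/54 8229/1600 2267/432

Answer: 5249/1000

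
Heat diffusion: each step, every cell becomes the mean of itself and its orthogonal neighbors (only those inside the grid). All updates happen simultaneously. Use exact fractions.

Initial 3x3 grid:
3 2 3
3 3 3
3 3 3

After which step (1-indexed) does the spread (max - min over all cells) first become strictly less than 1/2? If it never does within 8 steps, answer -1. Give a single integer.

Answer: 1

Derivation:
Step 1: max=3, min=8/3, spread=1/3
  -> spread < 1/2 first at step 1
Step 2: max=3, min=653/240, spread=67/240
Step 3: max=593/200, min=6043/2160, spread=1807/10800
Step 4: max=15839/5400, min=2434037/864000, spread=33401/288000
Step 5: max=1576609/540000, min=22098067/7776000, spread=3025513/38880000
Step 6: max=83644051/28800000, min=8866273133/3110400000, spread=53531/995328
Step 7: max=22536883949/7776000000, min=533839074151/186624000000, spread=450953/11943936
Step 8: max=2698351389481/933120000000, min=32083416439397/11197440000000, spread=3799043/143327232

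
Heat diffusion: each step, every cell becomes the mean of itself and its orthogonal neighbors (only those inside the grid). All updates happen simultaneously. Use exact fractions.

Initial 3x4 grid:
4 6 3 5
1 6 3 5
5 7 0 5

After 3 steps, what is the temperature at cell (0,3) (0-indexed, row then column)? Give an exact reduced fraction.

Step 1: cell (0,3) = 13/3
Step 2: cell (0,3) = 157/36
Step 3: cell (0,3) = 4477/1080
Full grid after step 3:
  2269/540 38/9 3053/720 4477/1080
  1009/240 1689/400 4841/1200 5837/1440
  9161/2160 1193/288 5761/1440 8279/2160

Answer: 4477/1080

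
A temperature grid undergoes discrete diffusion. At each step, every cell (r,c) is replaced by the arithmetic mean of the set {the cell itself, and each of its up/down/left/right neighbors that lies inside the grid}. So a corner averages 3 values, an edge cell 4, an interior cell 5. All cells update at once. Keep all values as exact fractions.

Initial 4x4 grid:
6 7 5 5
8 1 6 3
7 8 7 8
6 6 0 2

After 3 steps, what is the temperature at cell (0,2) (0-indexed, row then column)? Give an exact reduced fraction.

Step 1: cell (0,2) = 23/4
Step 2: cell (0,2) = 577/120
Step 3: cell (0,2) = 19231/3600
Full grid after step 3:
  289/48 6517/1200 19231/3600 1333/270
  14219/2400 93/16 1901/375 18361/3600
  44681/7200 16591/3000 30947/6000 673/144
  6349/1080 39341/7200 6721/1440 9653/2160

Answer: 19231/3600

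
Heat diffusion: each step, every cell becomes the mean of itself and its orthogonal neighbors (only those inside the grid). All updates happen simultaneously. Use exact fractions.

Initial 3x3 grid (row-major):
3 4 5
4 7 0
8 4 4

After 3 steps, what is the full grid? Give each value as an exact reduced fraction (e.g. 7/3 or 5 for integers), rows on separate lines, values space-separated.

Answer: 9373/2160 61631/14400 887/240
11701/2400 1567/375 3641/900
10433/2160 22577/4800 8563/2160

Derivation:
After step 1:
  11/3 19/4 3
  11/2 19/5 4
  16/3 23/4 8/3
After step 2:
  167/36 913/240 47/12
  183/40 119/25 101/30
  199/36 351/80 149/36
After step 3:
  9373/2160 61631/14400 887/240
  11701/2400 1567/375 3641/900
  10433/2160 22577/4800 8563/2160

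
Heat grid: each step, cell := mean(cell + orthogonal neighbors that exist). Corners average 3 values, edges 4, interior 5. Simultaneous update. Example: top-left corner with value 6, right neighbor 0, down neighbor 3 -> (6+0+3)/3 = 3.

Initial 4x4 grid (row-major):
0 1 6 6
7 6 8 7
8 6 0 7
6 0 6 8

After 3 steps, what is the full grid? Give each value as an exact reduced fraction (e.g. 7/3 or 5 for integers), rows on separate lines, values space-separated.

Answer: 4673/1080 3181/720 19057/3600 779/135
1679/360 14963/3000 1973/375 21787/3600
1871/360 7213/1500 5413/1000 6713/1200
527/108 223/45 121/25 1999/360

Derivation:
After step 1:
  8/3 13/4 21/4 19/3
  21/4 28/5 27/5 7
  27/4 4 27/5 11/2
  14/3 9/2 7/2 7
After step 2:
  67/18 503/120 607/120 223/36
  76/15 47/10 573/100 727/120
  31/6 21/4 119/25 249/40
  191/36 25/6 51/10 16/3
After step 3:
  4673/1080 3181/720 19057/3600 779/135
  1679/360 14963/3000 1973/375 21787/3600
  1871/360 7213/1500 5413/1000 6713/1200
  527/108 223/45 121/25 1999/360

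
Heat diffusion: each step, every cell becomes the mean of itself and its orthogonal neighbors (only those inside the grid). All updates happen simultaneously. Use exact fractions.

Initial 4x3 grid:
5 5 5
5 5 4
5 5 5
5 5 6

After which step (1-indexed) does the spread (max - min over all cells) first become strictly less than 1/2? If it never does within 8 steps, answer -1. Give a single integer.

Answer: 2

Derivation:
Step 1: max=16/3, min=14/3, spread=2/3
Step 2: max=187/36, min=1153/240, spread=281/720
  -> spread < 1/2 first at step 2
Step 3: max=553/108, min=10423/2160, spread=637/2160
Step 4: max=4389659/864000, min=315493/64800, spread=549257/2592000
Step 5: max=262245121/51840000, min=9504391/1944000, spread=26384083/155520000
Step 6: max=15691051139/3110400000, min=286261417/58320000, spread=1271326697/9331200000
Step 7: max=939147287401/186624000000, min=2152578541/437400000, spread=62141329723/559872000000
Step 8: max=56247006012059/11197440000000, min=517762601801/104976000000, spread=3056985459857/33592320000000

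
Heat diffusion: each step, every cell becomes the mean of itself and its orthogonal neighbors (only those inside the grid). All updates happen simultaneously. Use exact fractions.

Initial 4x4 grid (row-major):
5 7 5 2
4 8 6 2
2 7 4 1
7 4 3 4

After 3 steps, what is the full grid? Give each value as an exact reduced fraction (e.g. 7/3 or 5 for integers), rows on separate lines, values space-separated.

After step 1:
  16/3 25/4 5 3
  19/4 32/5 5 11/4
  5 5 21/5 11/4
  13/3 21/4 15/4 8/3
After step 2:
  49/9 1379/240 77/16 43/12
  1289/240 137/25 467/100 27/8
  229/48 517/100 207/50 371/120
  175/36 55/12 119/30 55/18
After step 3:
  2981/540 38669/7200 11287/2400 565/144
  37919/7200 7931/1500 8991/2000 92/25
  36311/7200 28973/6000 12623/3000 1537/450
  2047/432 16723/3600 14171/3600 3641/1080

Answer: 2981/540 38669/7200 11287/2400 565/144
37919/7200 7931/1500 8991/2000 92/25
36311/7200 28973/6000 12623/3000 1537/450
2047/432 16723/3600 14171/3600 3641/1080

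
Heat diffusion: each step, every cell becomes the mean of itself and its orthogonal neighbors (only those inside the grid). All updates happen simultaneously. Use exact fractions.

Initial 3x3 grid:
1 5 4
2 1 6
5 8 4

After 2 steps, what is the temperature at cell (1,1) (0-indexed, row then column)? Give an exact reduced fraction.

Step 1: cell (1,1) = 22/5
Step 2: cell (1,1) = 353/100
Full grid after step 2:
  23/9 889/240 23/6
  859/240 353/100 383/80
  47/12 199/40 19/4

Answer: 353/100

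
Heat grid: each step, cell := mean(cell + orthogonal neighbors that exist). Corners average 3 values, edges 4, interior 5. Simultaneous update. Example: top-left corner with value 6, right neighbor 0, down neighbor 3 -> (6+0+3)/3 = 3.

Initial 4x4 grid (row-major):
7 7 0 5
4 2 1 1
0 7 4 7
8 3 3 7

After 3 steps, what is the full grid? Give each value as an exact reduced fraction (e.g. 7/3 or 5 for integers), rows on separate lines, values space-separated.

Answer: 3199/720 1769/480 8029/2400 1031/360
239/60 1593/400 3191/1000 8309/2400
1933/450 2287/600 25033/6000 28927/7200
4451/1080 16109/3600 15761/3600 10339/2160

Derivation:
After step 1:
  6 4 13/4 2
  13/4 21/5 8/5 7/2
  19/4 16/5 22/5 19/4
  11/3 21/4 17/4 17/3
After step 2:
  53/12 349/80 217/80 35/12
  91/20 13/4 339/100 237/80
  223/60 109/25 91/25 1099/240
  41/9 491/120 587/120 44/9
After step 3:
  3199/720 1769/480 8029/2400 1031/360
  239/60 1593/400 3191/1000 8309/2400
  1933/450 2287/600 25033/6000 28927/7200
  4451/1080 16109/3600 15761/3600 10339/2160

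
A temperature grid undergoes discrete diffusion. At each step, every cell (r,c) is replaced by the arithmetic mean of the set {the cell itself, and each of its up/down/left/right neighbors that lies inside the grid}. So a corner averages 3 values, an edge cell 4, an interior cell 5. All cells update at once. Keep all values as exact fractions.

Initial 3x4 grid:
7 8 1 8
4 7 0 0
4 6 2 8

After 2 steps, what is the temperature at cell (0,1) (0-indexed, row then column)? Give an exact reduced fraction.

Step 1: cell (0,1) = 23/4
Step 2: cell (0,1) = 16/3
Full grid after step 2:
  211/36 16/3 15/4 15/4
  43/8 23/5 77/20 37/12
  179/36 221/48 169/48 34/9

Answer: 16/3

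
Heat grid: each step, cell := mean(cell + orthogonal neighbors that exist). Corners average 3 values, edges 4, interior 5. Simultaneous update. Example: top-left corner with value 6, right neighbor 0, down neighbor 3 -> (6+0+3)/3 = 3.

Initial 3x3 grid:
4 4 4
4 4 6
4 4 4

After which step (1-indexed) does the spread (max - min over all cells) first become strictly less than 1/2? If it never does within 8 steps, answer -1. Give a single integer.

Answer: 3

Derivation:
Step 1: max=14/3, min=4, spread=2/3
Step 2: max=547/120, min=4, spread=67/120
Step 3: max=4757/1080, min=407/100, spread=1807/5400
  -> spread < 1/2 first at step 3
Step 4: max=1885963/432000, min=11161/2700, spread=33401/144000
Step 5: max=16781933/3888000, min=1123391/270000, spread=3025513/19440000
Step 6: max=6685726867/1555200000, min=60355949/14400000, spread=53531/497664
Step 7: max=399280925849/93312000000, min=16343116051/3888000000, spread=450953/5971968
Step 8: max=23903783560603/5598720000000, min=1967248610519/466560000000, spread=3799043/71663616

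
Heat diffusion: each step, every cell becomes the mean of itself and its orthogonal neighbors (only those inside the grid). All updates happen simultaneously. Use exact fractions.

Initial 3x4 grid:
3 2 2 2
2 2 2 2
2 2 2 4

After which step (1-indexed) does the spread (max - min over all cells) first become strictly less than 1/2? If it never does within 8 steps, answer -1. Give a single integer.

Answer: 2

Derivation:
Step 1: max=8/3, min=2, spread=2/3
Step 2: max=23/9, min=33/16, spread=71/144
  -> spread < 1/2 first at step 2
Step 3: max=257/108, min=305/144, spread=113/432
Step 4: max=30137/12960, min=6163/2880, spread=4807/25920
Step 5: max=1772881/777600, min=22315853/10368000, spread=3967681/31104000
Step 6: max=105353639/46656000, min=201189923/93312000, spread=1903471/18662400
Step 7: max=6274720921/2799360000, min=12098476417/5598720000, spread=18038617/223948800
Step 8: max=374775742739/167961600000, min=727452022403/335923200000, spread=883978523/13436928000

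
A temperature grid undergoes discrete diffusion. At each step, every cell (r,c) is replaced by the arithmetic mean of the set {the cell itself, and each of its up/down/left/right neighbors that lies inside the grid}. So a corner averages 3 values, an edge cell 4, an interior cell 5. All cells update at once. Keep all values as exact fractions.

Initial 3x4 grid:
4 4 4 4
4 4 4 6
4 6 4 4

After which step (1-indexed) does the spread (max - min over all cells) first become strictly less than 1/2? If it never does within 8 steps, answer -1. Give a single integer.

Answer: 3

Derivation:
Step 1: max=14/3, min=4, spread=2/3
Step 2: max=547/120, min=4, spread=67/120
Step 3: max=4907/1080, min=371/90, spread=91/216
  -> spread < 1/2 first at step 3
Step 4: max=291523/64800, min=11257/2700, spread=4271/12960
Step 5: max=17380997/3888000, min=25289/6000, spread=39749/155520
Step 6: max=1037018023/233280000, min=5156419/1215000, spread=1879423/9331200
Step 7: max=61945111157/13996800000, min=1244279959/291600000, spread=3551477/22394880
Step 8: max=3703587076063/839808000000, min=6246151213/1458000000, spread=846431819/6718464000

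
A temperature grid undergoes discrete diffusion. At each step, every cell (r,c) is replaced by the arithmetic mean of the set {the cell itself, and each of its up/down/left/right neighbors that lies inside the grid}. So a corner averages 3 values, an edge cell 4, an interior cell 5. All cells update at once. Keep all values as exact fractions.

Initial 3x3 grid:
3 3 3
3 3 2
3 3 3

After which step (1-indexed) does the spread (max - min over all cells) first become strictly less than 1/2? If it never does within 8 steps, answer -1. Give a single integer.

Answer: 1

Derivation:
Step 1: max=3, min=8/3, spread=1/3
  -> spread < 1/2 first at step 1
Step 2: max=3, min=653/240, spread=67/240
Step 3: max=593/200, min=6043/2160, spread=1807/10800
Step 4: max=15839/5400, min=2434037/864000, spread=33401/288000
Step 5: max=1576609/540000, min=22098067/7776000, spread=3025513/38880000
Step 6: max=83644051/28800000, min=8866273133/3110400000, spread=53531/995328
Step 7: max=22536883949/7776000000, min=533839074151/186624000000, spread=450953/11943936
Step 8: max=2698351389481/933120000000, min=32083416439397/11197440000000, spread=3799043/143327232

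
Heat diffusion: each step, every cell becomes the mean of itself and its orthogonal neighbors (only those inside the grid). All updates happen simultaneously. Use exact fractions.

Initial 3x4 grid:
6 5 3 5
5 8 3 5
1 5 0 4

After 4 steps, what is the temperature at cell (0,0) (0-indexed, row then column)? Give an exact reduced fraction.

Step 1: cell (0,0) = 16/3
Step 2: cell (0,0) = 95/18
Step 3: cell (0,0) = 5431/1080
Step 4: cell (0,0) = 31397/6480
Full grid after step 4:
  31397/6480 101129/21600 18829/4320 21499/5184
  4141/900 13181/3000 294569/72000 26959/6912
  13901/3240 44027/10800 1367/360 6373/1728

Answer: 31397/6480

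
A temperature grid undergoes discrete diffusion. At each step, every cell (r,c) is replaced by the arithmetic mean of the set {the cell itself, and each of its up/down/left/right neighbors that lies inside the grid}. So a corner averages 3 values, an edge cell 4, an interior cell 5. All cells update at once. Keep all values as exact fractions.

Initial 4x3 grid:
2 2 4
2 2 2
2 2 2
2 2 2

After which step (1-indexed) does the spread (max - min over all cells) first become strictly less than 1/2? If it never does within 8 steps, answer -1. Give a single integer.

Answer: 3

Derivation:
Step 1: max=8/3, min=2, spread=2/3
Step 2: max=23/9, min=2, spread=5/9
Step 3: max=257/108, min=2, spread=41/108
  -> spread < 1/2 first at step 3
Step 4: max=30137/12960, min=2, spread=4217/12960
Step 5: max=1764349/777600, min=7279/3600, spread=38417/155520
Step 6: max=104512211/46656000, min=146597/72000, spread=1903471/9331200
Step 7: max=6199709089/2799360000, min=4435759/2160000, spread=18038617/111974400
Step 8: max=369191382851/167961600000, min=401726759/194400000, spread=883978523/6718464000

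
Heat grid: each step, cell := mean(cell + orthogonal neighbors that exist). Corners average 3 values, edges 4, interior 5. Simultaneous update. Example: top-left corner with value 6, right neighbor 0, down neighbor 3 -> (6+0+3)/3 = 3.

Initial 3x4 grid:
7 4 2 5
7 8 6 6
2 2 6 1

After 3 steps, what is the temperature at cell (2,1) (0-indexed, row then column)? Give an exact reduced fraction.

Step 1: cell (2,1) = 9/2
Step 2: cell (2,1) = 1039/240
Step 3: cell (2,1) = 6821/1440
Full grid after step 3:
  1949/360 1271/240 1723/360 626/135
  949/180 5969/1200 1159/240 6461/1440
  10309/2160 6821/1440 6397/1440 9671/2160

Answer: 6821/1440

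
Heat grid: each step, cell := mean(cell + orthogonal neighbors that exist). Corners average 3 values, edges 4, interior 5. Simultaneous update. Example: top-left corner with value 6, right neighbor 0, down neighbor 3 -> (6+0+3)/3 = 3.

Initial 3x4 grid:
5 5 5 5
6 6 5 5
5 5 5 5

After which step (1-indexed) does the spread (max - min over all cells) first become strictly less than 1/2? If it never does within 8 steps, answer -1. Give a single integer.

Step 1: max=11/2, min=5, spread=1/2
Step 2: max=647/120, min=5, spread=47/120
  -> spread < 1/2 first at step 2
Step 3: max=38581/7200, min=2017/400, spread=91/288
Step 4: max=2299199/432000, min=12173/2400, spread=108059/432000
Step 5: max=137463661/25920000, min=2442659/480000, spread=222403/1036800
Step 6: max=8216725799/1555200000, min=441360643/86400000, spread=10889369/62208000
Step 7: max=491704455541/93312000000, min=26552191537/5184000000, spread=110120063/746496000
Step 8: max=29430559516319/5598720000000, min=532365327161/103680000000, spread=5462654797/44789760000

Answer: 2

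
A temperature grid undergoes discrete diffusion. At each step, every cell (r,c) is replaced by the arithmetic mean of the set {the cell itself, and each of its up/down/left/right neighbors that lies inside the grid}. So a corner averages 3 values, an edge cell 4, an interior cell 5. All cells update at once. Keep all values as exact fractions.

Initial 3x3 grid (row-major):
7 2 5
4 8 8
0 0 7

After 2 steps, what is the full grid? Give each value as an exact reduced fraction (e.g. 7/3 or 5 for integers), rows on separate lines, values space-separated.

After step 1:
  13/3 11/2 5
  19/4 22/5 7
  4/3 15/4 5
After step 2:
  175/36 577/120 35/6
  889/240 127/25 107/20
  59/18 869/240 21/4

Answer: 175/36 577/120 35/6
889/240 127/25 107/20
59/18 869/240 21/4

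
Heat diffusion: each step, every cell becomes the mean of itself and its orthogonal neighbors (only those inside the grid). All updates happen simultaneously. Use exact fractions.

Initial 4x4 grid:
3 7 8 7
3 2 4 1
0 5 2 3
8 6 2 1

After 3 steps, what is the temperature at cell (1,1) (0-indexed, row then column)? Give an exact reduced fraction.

Answer: 12181/3000

Derivation:
Step 1: cell (1,1) = 21/5
Step 2: cell (1,1) = 88/25
Step 3: cell (1,1) = 12181/3000
Full grid after step 3:
  4471/1080 3907/900 4381/900 1243/270
  12913/3600 12181/3000 23/6 7037/1800
  14057/3600 5281/1500 3387/1000 561/200
  431/108 14207/3600 3661/1200 977/360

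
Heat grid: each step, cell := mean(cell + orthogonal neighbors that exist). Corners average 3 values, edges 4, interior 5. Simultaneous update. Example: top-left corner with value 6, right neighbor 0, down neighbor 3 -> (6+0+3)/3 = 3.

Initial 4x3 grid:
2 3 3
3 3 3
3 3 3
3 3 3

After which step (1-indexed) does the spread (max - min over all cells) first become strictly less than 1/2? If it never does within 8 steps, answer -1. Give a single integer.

Answer: 1

Derivation:
Step 1: max=3, min=8/3, spread=1/3
  -> spread < 1/2 first at step 1
Step 2: max=3, min=49/18, spread=5/18
Step 3: max=3, min=607/216, spread=41/216
Step 4: max=3, min=73543/25920, spread=4217/25920
Step 5: max=21521/7200, min=4456451/1555200, spread=38417/311040
Step 6: max=429403/144000, min=268735789/93312000, spread=1903471/18662400
Step 7: max=12844241/4320000, min=16195170911/5598720000, spread=18038617/223948800
Step 8: max=1153473241/388800000, min=974501417149/335923200000, spread=883978523/13436928000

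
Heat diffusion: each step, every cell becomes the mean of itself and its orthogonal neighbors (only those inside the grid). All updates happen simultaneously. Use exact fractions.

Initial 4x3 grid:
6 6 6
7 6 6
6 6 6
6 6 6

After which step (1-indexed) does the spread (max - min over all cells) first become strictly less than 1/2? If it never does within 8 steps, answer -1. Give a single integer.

Answer: 1

Derivation:
Step 1: max=19/3, min=6, spread=1/3
  -> spread < 1/2 first at step 1
Step 2: max=751/120, min=6, spread=31/120
Step 3: max=6691/1080, min=6, spread=211/1080
Step 4: max=664897/108000, min=10847/1800, spread=14077/108000
Step 5: max=5972407/972000, min=651683/108000, spread=5363/48600
Step 6: max=178700809/29160000, min=362869/60000, spread=93859/1166400
Step 7: max=10707874481/1749600000, min=588536467/97200000, spread=4568723/69984000
Step 8: max=641636435629/104976000000, min=17677618889/2916000000, spread=8387449/167961600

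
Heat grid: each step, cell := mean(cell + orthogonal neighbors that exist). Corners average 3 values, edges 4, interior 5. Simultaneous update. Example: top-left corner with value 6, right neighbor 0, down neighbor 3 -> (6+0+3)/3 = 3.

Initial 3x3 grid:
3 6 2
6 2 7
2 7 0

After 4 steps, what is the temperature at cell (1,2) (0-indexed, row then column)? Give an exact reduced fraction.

Step 1: cell (1,2) = 11/4
Step 2: cell (1,2) = 1081/240
Step 3: cell (1,2) = 54287/14400
Step 4: cell (1,2) = 3582889/864000
Full grid after step 4:
  88457/21600 1226713/288000 4799/1200
  1226713/288000 178171/45000 3582889/864000
  4799/1200 3582889/864000 252121/64800

Answer: 3582889/864000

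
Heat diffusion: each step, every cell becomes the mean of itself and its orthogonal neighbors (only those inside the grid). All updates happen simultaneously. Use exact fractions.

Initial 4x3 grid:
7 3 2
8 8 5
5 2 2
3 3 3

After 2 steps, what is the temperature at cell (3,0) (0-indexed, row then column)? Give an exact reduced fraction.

Step 1: cell (3,0) = 11/3
Step 2: cell (3,0) = 131/36
Full grid after step 2:
  6 293/60 151/36
  227/40 509/100 947/240
  115/24 389/100 167/48
  131/36 157/48 101/36

Answer: 131/36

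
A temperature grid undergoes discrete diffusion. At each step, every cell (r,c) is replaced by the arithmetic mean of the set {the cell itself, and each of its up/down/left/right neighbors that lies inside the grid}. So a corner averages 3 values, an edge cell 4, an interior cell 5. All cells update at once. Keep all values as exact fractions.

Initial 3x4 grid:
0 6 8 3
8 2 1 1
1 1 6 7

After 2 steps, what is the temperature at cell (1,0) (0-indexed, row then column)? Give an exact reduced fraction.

Answer: 287/80

Derivation:
Step 1: cell (1,0) = 11/4
Step 2: cell (1,0) = 287/80
Full grid after step 2:
  137/36 503/120 161/40 23/6
  287/80 329/100 369/100 229/60
  103/36 791/240 871/240 137/36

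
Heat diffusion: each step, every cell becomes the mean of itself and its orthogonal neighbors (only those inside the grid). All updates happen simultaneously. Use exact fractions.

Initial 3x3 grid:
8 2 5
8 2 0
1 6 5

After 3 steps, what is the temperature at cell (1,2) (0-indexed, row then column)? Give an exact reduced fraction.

Step 1: cell (1,2) = 3
Step 2: cell (1,2) = 63/20
Step 3: cell (1,2) = 2033/600
Full grid after step 3:
  833/180 57817/14400 7481/2160
  21689/4800 3959/1000 2033/600
  3167/720 28021/7200 3773/1080

Answer: 2033/600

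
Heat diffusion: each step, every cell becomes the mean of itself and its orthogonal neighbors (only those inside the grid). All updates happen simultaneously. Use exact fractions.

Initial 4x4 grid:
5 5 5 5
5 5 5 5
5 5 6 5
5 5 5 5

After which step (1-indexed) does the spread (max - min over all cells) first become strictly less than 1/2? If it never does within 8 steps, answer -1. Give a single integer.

Step 1: max=21/4, min=5, spread=1/4
  -> spread < 1/2 first at step 1
Step 2: max=261/50, min=5, spread=11/50
Step 3: max=12367/2400, min=5, spread=367/2400
Step 4: max=55571/10800, min=3013/600, spread=1337/10800
Step 5: max=1661669/324000, min=90469/18000, spread=33227/324000
Step 6: max=49814327/9720000, min=544049/108000, spread=849917/9720000
Step 7: max=1491714347/291600000, min=8168533/1620000, spread=21378407/291600000
Step 8: max=44706462371/8748000000, min=2453688343/486000000, spread=540072197/8748000000

Answer: 1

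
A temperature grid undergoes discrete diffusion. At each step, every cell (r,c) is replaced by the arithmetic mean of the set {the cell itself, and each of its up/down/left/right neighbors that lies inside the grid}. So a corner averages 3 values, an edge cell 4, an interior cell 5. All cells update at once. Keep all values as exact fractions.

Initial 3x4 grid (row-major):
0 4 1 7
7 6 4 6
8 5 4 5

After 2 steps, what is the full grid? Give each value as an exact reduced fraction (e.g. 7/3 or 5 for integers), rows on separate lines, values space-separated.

Answer: 35/9 937/240 937/240 85/18
1247/240 463/100 117/25 581/120
53/9 1327/240 389/80 5

Derivation:
After step 1:
  11/3 11/4 4 14/3
  21/4 26/5 21/5 11/2
  20/3 23/4 9/2 5
After step 2:
  35/9 937/240 937/240 85/18
  1247/240 463/100 117/25 581/120
  53/9 1327/240 389/80 5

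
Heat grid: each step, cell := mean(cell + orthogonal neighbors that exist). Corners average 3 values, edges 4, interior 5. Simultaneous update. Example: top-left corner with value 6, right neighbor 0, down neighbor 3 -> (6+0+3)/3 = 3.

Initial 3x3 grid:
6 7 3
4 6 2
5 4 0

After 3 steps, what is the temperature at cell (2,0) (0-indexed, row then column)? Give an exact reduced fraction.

Answer: 1177/270

Derivation:
Step 1: cell (2,0) = 13/3
Step 2: cell (2,0) = 40/9
Step 3: cell (2,0) = 1177/270
Full grid after step 3:
  11071/2160 33961/7200 989/240
  23099/4800 8513/2000 17549/4800
  1177/270 55147/14400 1181/360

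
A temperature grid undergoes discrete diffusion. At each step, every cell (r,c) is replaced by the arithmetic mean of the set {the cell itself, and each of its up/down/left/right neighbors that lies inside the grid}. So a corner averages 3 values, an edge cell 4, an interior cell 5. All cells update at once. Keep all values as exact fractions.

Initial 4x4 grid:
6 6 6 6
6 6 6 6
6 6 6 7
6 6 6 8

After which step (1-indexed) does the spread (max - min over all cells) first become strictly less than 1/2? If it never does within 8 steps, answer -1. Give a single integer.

Answer: 4

Derivation:
Step 1: max=7, min=6, spread=1
Step 2: max=27/4, min=6, spread=3/4
Step 3: max=263/40, min=6, spread=23/40
Step 4: max=2591/400, min=6, spread=191/400
  -> spread < 1/2 first at step 4
Step 5: max=230599/36000, min=54079/9000, spread=1587/4000
Step 6: max=6863591/1080000, min=3251899/540000, spread=39977/120000
Step 7: max=68216921/10800000, min=1629923/270000, spread=1006667/3600000
Step 8: max=6110744323/972000000, min=588230041/97200000, spread=25382657/108000000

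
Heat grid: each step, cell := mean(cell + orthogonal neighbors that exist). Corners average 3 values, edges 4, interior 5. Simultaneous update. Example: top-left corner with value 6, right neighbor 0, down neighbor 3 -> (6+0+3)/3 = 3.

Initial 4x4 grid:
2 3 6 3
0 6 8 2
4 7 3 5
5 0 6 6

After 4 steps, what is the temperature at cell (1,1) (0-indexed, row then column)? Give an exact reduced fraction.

Step 1: cell (1,1) = 24/5
Step 2: cell (1,1) = 421/100
Step 3: cell (1,1) = 203/48
Step 4: cell (1,1) = 729781/180000
Full grid after step 4:
  233983/64800 172841/43200 930997/216000 291901/64800
  10121/2700 729781/180000 816223/180000 489461/108000
  3797/1000 255631/60000 807991/180000 101797/21600
  85277/21600 33151/8000 198089/43200 297973/64800

Answer: 729781/180000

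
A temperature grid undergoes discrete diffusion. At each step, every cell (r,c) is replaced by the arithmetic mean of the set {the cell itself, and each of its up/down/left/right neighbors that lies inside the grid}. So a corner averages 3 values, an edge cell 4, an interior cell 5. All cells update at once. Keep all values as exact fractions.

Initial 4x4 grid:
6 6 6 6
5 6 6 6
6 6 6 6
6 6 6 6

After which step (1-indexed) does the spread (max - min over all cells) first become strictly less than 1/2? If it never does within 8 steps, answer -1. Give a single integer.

Step 1: max=6, min=17/3, spread=1/3
  -> spread < 1/2 first at step 1
Step 2: max=6, min=689/120, spread=31/120
Step 3: max=6, min=6269/1080, spread=211/1080
Step 4: max=6, min=631157/108000, spread=16843/108000
Step 5: max=53921/9000, min=5693357/972000, spread=130111/972000
Step 6: max=3232841/540000, min=171317633/29160000, spread=3255781/29160000
Step 7: max=3228893/540000, min=5148446309/874800000, spread=82360351/874800000
Step 8: max=580693559/97200000, min=154712683109/26244000000, spread=2074577821/26244000000

Answer: 1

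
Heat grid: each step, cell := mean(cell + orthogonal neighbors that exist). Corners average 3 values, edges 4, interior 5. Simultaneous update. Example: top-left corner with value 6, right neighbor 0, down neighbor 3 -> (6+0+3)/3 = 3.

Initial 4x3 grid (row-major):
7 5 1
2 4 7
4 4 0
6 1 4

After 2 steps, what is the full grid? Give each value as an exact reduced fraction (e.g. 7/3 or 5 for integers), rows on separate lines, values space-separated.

Answer: 79/18 353/80 139/36
1039/240 37/10 929/240
871/240 37/10 661/240
137/36 701/240 55/18

Derivation:
After step 1:
  14/3 17/4 13/3
  17/4 22/5 3
  4 13/5 15/4
  11/3 15/4 5/3
After step 2:
  79/18 353/80 139/36
  1039/240 37/10 929/240
  871/240 37/10 661/240
  137/36 701/240 55/18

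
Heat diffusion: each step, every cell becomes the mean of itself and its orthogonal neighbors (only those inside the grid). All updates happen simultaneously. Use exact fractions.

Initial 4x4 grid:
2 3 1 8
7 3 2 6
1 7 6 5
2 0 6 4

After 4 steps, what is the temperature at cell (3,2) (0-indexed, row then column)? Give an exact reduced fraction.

Answer: 102811/24000

Derivation:
Step 1: cell (3,2) = 4
Step 2: cell (3,2) = 359/80
Step 3: cell (3,2) = 3313/800
Step 4: cell (3,2) = 102811/24000
Full grid after step 4:
  74533/21600 268177/72000 285161/72000 94109/21600
  129311/36000 44039/12000 254939/60000 160903/36000
  40477/12000 76801/20000 84233/20000 18791/4000
  4907/1440 86419/24000 102811/24000 32863/7200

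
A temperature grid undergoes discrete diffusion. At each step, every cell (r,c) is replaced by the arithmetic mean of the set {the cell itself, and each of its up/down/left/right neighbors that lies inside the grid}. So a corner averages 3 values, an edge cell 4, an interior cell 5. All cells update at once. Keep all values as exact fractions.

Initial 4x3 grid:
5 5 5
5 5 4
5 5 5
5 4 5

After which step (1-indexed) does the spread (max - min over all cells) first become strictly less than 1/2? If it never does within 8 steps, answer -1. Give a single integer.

Step 1: max=5, min=14/3, spread=1/3
  -> spread < 1/2 first at step 1
Step 2: max=5, min=1133/240, spread=67/240
Step 3: max=889/180, min=10213/2160, spread=91/432
Step 4: max=26543/5400, min=615677/129600, spread=4271/25920
Step 5: max=58711/12000, min=37051003/7776000, spread=39749/311040
Step 6: max=11853581/2430000, min=2228901977/466560000, spread=1879423/18662400
Step 7: max=2838120041/583200000, min=134010088843/27993600000, spread=3551477/44789760
Step 8: max=14165848787/2916000000, min=8053724923937/1679616000000, spread=846431819/13436928000

Answer: 1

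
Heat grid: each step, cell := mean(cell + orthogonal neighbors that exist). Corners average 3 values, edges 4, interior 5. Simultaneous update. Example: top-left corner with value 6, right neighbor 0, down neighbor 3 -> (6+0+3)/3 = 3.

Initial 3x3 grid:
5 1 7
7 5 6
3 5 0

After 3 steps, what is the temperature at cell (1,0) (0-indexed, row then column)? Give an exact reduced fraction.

Step 1: cell (1,0) = 5
Step 2: cell (1,0) = 287/60
Step 3: cell (1,0) = 16399/3600
Full grid after step 3:
  5029/1080 10891/2400 2437/540
  16399/3600 26827/6000 30923/7200
  3211/720 60521/14400 8923/2160

Answer: 16399/3600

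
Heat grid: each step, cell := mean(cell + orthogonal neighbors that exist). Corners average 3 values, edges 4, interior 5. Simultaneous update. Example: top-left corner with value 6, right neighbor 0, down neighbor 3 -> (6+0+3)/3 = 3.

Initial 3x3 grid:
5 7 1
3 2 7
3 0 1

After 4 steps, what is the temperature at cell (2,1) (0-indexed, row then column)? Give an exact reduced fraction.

Step 1: cell (2,1) = 3/2
Step 2: cell (2,1) = 299/120
Step 3: cell (2,1) = 18103/7200
Step 4: cell (2,1) = 1235591/432000
Full grid after step 4:
  4387/1200 362173/96000 78541/21600
  957769/288000 1157909/360000 2867557/864000
  121807/43200 1235591/432000 366071/129600

Answer: 1235591/432000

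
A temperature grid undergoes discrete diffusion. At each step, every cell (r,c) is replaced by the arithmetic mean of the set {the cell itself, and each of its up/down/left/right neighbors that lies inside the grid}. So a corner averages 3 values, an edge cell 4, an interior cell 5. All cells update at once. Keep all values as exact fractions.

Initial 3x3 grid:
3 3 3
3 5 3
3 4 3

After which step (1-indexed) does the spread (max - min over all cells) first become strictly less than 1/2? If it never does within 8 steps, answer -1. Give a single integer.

Step 1: max=15/4, min=3, spread=3/4
Step 2: max=357/100, min=131/40, spread=59/200
  -> spread < 1/2 first at step 2
Step 3: max=50867/14400, min=299/90, spread=1009/4800
Step 4: max=451147/129600, min=483679/144000, spread=158359/1296000
Step 5: max=179805803/51840000, min=274129/81000, spread=4363243/51840000
Step 6: max=1609903123/466560000, min=1759870211/518400000, spread=260199331/4665600000
Step 7: max=642800851427/186624000000, min=1324298473/388800000, spread=7137584387/186624000000
Step 8: max=38484815613169/11197440000000, min=2121556409933/622080000000, spread=3799043/143327232

Answer: 2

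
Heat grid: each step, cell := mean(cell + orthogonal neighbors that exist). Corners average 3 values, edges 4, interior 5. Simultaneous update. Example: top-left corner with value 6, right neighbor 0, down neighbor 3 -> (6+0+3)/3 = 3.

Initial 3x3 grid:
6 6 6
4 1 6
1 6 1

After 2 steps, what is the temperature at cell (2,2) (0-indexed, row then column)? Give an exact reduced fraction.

Step 1: cell (2,2) = 13/3
Step 2: cell (2,2) = 121/36
Full grid after step 2:
  157/36 1241/240 19/4
  83/20 181/50 553/120
  107/36 297/80 121/36

Answer: 121/36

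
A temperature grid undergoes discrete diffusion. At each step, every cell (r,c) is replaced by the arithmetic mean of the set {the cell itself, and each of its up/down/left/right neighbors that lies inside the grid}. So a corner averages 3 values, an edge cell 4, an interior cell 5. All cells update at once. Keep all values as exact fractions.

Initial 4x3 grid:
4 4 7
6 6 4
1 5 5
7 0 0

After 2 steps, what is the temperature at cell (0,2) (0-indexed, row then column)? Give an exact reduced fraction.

Answer: 21/4

Derivation:
Step 1: cell (0,2) = 5
Step 2: cell (0,2) = 21/4
Full grid after step 2:
  85/18 239/48 21/4
  14/3 117/25 19/4
  113/30 393/100 211/60
  125/36 161/60 49/18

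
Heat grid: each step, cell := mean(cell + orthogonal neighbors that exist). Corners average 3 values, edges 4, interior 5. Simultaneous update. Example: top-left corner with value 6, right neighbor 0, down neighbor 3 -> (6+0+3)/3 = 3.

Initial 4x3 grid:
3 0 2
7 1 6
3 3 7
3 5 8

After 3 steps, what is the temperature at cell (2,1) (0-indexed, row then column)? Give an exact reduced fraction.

Step 1: cell (2,1) = 19/5
Step 2: cell (2,1) = 439/100
Step 3: cell (2,1) = 25451/6000
Full grid after step 3:
  1631/540 2293/800 3407/1080
  5993/1800 1793/500 6793/1800
  7123/1800 25451/6000 4349/900
  9073/2160 68599/14400 11263/2160

Answer: 25451/6000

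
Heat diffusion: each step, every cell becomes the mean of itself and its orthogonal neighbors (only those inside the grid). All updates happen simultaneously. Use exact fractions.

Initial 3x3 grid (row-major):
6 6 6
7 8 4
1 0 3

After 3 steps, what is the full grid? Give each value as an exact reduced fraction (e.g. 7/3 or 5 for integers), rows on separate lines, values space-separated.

Answer: 151/27 8153/1440 2299/432
2371/480 5627/1200 13501/2880
853/216 311/80 1621/432

Derivation:
After step 1:
  19/3 13/2 16/3
  11/2 5 21/4
  8/3 3 7/3
After step 2:
  55/9 139/24 205/36
  39/8 101/20 215/48
  67/18 13/4 127/36
After step 3:
  151/27 8153/1440 2299/432
  2371/480 5627/1200 13501/2880
  853/216 311/80 1621/432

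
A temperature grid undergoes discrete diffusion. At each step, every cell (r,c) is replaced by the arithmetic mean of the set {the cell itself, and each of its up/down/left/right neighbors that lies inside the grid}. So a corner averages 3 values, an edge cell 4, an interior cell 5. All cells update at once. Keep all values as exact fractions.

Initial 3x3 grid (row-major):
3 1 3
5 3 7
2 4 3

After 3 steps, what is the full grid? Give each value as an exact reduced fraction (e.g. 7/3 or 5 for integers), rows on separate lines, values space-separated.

After step 1:
  3 5/2 11/3
  13/4 4 4
  11/3 3 14/3
After step 2:
  35/12 79/24 61/18
  167/48 67/20 49/12
  119/36 23/6 35/9
After step 3:
  155/48 4661/1440 775/216
  9397/2880 1443/400 331/90
  1529/432 647/180 425/108

Answer: 155/48 4661/1440 775/216
9397/2880 1443/400 331/90
1529/432 647/180 425/108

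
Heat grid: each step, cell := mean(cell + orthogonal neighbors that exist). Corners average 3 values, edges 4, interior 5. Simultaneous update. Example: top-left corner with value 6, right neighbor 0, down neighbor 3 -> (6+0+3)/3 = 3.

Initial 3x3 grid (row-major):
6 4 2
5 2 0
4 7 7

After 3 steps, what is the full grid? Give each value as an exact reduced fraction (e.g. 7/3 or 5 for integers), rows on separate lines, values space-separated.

Answer: 2957/720 2869/800 2287/720
62917/14400 3959/1000 50267/14400
10121/2160 1747/400 8671/2160

Derivation:
After step 1:
  5 7/2 2
  17/4 18/5 11/4
  16/3 5 14/3
After step 2:
  17/4 141/40 11/4
  1091/240 191/50 781/240
  175/36 93/20 149/36
After step 3:
  2957/720 2869/800 2287/720
  62917/14400 3959/1000 50267/14400
  10121/2160 1747/400 8671/2160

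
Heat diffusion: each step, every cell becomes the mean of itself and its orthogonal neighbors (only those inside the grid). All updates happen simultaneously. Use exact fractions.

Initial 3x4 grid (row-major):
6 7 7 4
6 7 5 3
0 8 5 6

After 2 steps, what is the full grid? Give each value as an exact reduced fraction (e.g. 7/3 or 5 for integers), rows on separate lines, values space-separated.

After step 1:
  19/3 27/4 23/4 14/3
  19/4 33/5 27/5 9/2
  14/3 5 6 14/3
After step 2:
  107/18 763/120 677/120 179/36
  447/80 57/10 113/20 577/120
  173/36 167/30 79/15 91/18

Answer: 107/18 763/120 677/120 179/36
447/80 57/10 113/20 577/120
173/36 167/30 79/15 91/18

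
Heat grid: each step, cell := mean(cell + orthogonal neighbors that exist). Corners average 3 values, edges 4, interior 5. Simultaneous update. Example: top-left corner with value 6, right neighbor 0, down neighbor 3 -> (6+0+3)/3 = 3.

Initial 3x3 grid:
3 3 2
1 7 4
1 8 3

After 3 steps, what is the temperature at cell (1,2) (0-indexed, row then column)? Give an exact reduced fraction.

Answer: 4901/1200

Derivation:
Step 1: cell (1,2) = 4
Step 2: cell (1,2) = 83/20
Step 3: cell (1,2) = 4901/1200
Full grid after step 3:
  7031/2160 50587/14400 2677/720
  12653/3600 11597/3000 4901/1200
  8231/2160 60187/14400 3157/720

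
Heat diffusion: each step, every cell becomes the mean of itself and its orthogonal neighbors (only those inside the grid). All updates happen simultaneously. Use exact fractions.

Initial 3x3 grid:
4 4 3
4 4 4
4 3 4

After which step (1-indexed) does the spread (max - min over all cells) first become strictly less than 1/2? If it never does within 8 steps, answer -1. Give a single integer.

Answer: 1

Derivation:
Step 1: max=4, min=11/3, spread=1/3
  -> spread < 1/2 first at step 1
Step 2: max=47/12, min=893/240, spread=47/240
Step 3: max=309/80, min=4019/1080, spread=61/432
Step 4: max=165967/43200, min=242563/64800, spread=511/5184
Step 5: max=9908149/2592000, min=14592911/3888000, spread=4309/62208
Step 6: max=197661901/51840000, min=878136367/233280000, spread=36295/746496
Step 7: max=35503950941/9331200000, min=52778156099/13996800000, spread=305773/8957952
Step 8: max=2127506070527/559872000000, min=3171134488603/839808000000, spread=2575951/107495424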